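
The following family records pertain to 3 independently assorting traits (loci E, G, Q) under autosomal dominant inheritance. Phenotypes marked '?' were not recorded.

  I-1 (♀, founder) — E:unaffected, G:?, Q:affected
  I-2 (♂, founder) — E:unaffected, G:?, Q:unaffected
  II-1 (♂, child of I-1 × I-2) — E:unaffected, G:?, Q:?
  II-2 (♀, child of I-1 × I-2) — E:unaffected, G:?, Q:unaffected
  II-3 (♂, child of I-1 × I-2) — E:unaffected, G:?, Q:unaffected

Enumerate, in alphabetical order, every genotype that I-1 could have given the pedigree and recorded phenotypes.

I-1 ∈ {ee GG Qq, ee Gg Qq, ee gg Qq}

E/I-1 un ·: ee
E/I-2 un ·: ee
E/II-1 un I-1×I-2: ee
E/II-2 un I-1×I-2: ee
E/II-3 un I-1×I-2: ee
⇒ E over [I-1,I-2,II-1,II-2,II-3]: 1 consistent
G/I-1 ? ·: gg|Gg|GG
G/I-2 ? ·: gg|Gg|GG
G/II-1 ? I-1×I-2: gg|Gg|GG
G/II-2 ? I-1×I-2: gg|Gg|GG
G/II-3 ? I-1×I-2: gg|Gg|GG
⇒ G over [I-1,I-2,II-1,II-2,II-3]: 63 consistent
Q/I-1 aff ·: Qq
Q/I-2 un ·: qq
Q/II-1 ? I-1×I-2: qq|Qq
Q/II-2 un I-1×I-2: qq
Q/II-3 un I-1×I-2: qq
⇒ Q over [I-1,I-2,II-1,II-2,II-3]: 2 consistent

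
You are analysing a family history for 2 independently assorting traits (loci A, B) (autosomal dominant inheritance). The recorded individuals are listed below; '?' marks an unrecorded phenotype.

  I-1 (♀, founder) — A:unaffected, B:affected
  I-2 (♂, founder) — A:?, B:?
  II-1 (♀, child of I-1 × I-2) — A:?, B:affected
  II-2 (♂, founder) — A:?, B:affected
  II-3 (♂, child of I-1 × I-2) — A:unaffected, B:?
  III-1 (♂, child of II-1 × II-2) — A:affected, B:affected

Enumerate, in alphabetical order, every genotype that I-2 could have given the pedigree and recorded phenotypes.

A/I-1 un ·: aa
A/I-2 ? ·: aa|Aa
A/II-1 ? I-1×I-2: aa|Aa
A/II-2 ? ·: aa|Aa|AA
A/II-3 un I-1×I-2: aa
A/III-1 aff II-1×II-2: Aa|AA
⇒ A over [I-1,I-2,II-1,II-2,II-3,III-1]: 9 consistent
B/I-1 aff ·: Bb|BB
B/I-2 ? ·: bb|Bb|BB
B/II-1 aff I-1×I-2: Bb|BB
B/II-2 aff ·: Bb|BB
B/II-3 ? I-1×I-2: bb|Bb|BB
B/III-1 aff II-1×II-2: Bb|BB
⇒ B over [I-1,I-2,II-1,II-2,II-3,III-1]: 64 consistent

I-2 ∈ {Aa BB, Aa Bb, Aa bb, aa BB, aa Bb, aa bb}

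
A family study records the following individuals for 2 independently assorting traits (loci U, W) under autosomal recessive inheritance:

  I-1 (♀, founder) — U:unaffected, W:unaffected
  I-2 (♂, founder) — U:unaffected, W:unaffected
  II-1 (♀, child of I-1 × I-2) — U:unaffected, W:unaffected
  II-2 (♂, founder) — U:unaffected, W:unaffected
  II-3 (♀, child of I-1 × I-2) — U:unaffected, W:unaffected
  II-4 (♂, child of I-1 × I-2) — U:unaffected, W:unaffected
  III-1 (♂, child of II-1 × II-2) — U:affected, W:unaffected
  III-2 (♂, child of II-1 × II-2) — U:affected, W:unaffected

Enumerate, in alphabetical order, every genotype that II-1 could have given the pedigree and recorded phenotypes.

II-1 ∈ {Uu WW, Uu Ww}

U/I-1 un ·: UU|Uu
U/I-2 un ·: UU|Uu
U/II-1 un I-1×I-2: Uu
U/II-2 un ·: Uu
U/II-3 un I-1×I-2: UU|Uu
U/II-4 un I-1×I-2: UU|Uu
U/III-1 aff II-1×II-2: uu
U/III-2 aff II-1×II-2: uu
⇒ U over [I-1,I-2,II-1,II-2,II-3,II-4,III-1,III-2]: 12 consistent
W/I-1 un ·: WW|Ww
W/I-2 un ·: WW|Ww
W/II-1 un I-1×I-2: WW|Ww
W/II-2 un ·: WW|Ww
W/II-3 un I-1×I-2: WW|Ww
W/II-4 un I-1×I-2: WW|Ww
W/III-1 un II-1×II-2: WW|Ww
W/III-2 un II-1×II-2: WW|Ww
⇒ W over [I-1,I-2,II-1,II-2,II-3,II-4,III-1,III-2]: 161 consistent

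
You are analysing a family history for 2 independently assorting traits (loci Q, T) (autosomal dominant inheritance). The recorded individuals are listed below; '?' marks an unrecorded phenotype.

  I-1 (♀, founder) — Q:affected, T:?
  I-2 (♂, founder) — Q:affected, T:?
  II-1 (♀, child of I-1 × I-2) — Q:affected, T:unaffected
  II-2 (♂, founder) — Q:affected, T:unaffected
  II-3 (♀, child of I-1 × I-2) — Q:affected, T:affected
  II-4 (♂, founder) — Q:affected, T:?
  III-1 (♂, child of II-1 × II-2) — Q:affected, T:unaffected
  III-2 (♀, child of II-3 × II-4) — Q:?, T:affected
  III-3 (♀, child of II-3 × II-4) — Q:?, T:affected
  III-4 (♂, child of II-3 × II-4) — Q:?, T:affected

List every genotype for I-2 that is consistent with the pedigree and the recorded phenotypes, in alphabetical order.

I-2 ∈ {QQ Tt, QQ tt, Qq Tt, Qq tt}

Q/I-1 aff ·: Qq|QQ
Q/I-2 aff ·: Qq|QQ
Q/II-1 aff I-1×I-2: Qq|QQ
Q/II-2 aff ·: Qq|QQ
Q/II-3 aff I-1×I-2: Qq|QQ
Q/II-4 aff ·: Qq|QQ
Q/III-1 aff II-1×II-2: Qq|QQ
Q/III-2 ? II-3×II-4: qq|Qq|QQ
Q/III-3 ? II-3×II-4: qq|Qq|QQ
Q/III-4 ? II-3×II-4: qq|Qq|QQ
⇒ Q over [I-1,I-2,II-1,II-2,II-3,II-4,III-1,III-2,III-3,III-4]: 951 consistent
T/I-1 ? ·: tt|Tt
T/I-2 ? ·: tt|Tt
T/II-1 un I-1×I-2: tt
T/II-2 un ·: tt
T/II-3 aff I-1×I-2: Tt|TT
T/II-4 ? ·: tt|Tt|TT
T/III-1 un II-1×II-2: tt
T/III-2 aff II-3×II-4: Tt|TT
T/III-3 aff II-3×II-4: Tt|TT
T/III-4 aff II-3×II-4: Tt|TT
⇒ T over [I-1,I-2,II-1,II-2,II-3,II-4,III-1,III-2,III-3,III-4]: 61 consistent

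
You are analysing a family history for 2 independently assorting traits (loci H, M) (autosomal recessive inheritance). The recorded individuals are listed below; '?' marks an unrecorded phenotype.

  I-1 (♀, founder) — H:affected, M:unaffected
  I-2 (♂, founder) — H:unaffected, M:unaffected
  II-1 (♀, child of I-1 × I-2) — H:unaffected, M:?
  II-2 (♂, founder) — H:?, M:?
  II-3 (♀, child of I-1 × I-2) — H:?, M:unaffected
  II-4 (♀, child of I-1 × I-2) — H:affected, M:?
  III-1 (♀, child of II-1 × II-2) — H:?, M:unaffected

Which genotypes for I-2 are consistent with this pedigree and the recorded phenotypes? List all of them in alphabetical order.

I-2 ∈ {Hh MM, Hh Mm}

H/I-1 aff ·: hh
H/I-2 un ·: Hh
H/II-1 un I-1×I-2: Hh
H/II-2 ? ·: HH|Hh|hh
H/II-3 ? I-1×I-2: Hh|hh
H/II-4 aff I-1×I-2: hh
H/III-1 ? II-1×II-2: HH|Hh|hh
⇒ H over [I-1,I-2,II-1,II-2,II-3,II-4,III-1]: 14 consistent
M/I-1 un ·: MM|Mm
M/I-2 un ·: MM|Mm
M/II-1 ? I-1×I-2: MM|Mm|mm
M/II-2 ? ·: MM|Mm|mm
M/II-3 un I-1×I-2: MM|Mm
M/II-4 ? I-1×I-2: MM|Mm|mm
M/III-1 un II-1×II-2: MM|Mm
⇒ M over [I-1,I-2,II-1,II-2,II-3,II-4,III-1]: 142 consistent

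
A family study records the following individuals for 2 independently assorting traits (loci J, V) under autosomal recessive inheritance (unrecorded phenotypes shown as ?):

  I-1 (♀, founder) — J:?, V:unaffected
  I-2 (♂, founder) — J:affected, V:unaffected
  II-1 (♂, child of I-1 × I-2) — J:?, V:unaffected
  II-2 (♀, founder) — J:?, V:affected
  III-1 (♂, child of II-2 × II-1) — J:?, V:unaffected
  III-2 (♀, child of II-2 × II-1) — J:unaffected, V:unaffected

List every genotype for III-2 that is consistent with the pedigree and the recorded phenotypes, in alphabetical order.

III-2 ∈ {JJ Vv, Jj Vv}

J/I-1 ? ·: JJ|Jj|jj
J/I-2 aff ·: jj
J/II-1 ? I-1×I-2: Jj|jj
J/II-2 ? ·: JJ|Jj|jj
J/III-1 ? II-2×II-1: JJ|Jj|jj
J/III-2 un II-2×II-1: JJ|Jj
⇒ J over [I-1,I-2,II-1,II-2,III-1,III-2]: 30 consistent
V/I-1 un ·: VV|Vv
V/I-2 un ·: VV|Vv
V/II-1 un I-1×I-2: VV|Vv
V/II-2 aff ·: vv
V/III-1 un II-2×II-1: Vv
V/III-2 un II-2×II-1: Vv
⇒ V over [I-1,I-2,II-1,II-2,III-1,III-2]: 7 consistent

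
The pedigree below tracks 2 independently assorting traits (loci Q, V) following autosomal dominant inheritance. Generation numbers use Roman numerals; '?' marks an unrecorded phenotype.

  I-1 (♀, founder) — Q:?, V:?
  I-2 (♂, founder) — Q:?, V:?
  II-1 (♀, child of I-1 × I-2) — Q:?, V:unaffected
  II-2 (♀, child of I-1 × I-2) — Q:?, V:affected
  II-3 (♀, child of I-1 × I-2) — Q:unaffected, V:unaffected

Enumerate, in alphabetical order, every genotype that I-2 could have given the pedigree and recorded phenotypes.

I-2 ∈ {Qq Vv, Qq vv, qq Vv, qq vv}

Q/I-1 ? ·: qq|Qq
Q/I-2 ? ·: qq|Qq
Q/II-1 ? I-1×I-2: qq|Qq|QQ
Q/II-2 ? I-1×I-2: qq|Qq|QQ
Q/II-3 un I-1×I-2: qq
⇒ Q over [I-1,I-2,II-1,II-2,II-3]: 18 consistent
V/I-1 ? ·: vv|Vv
V/I-2 ? ·: vv|Vv
V/II-1 un I-1×I-2: vv
V/II-2 aff I-1×I-2: Vv|VV
V/II-3 un I-1×I-2: vv
⇒ V over [I-1,I-2,II-1,II-2,II-3]: 4 consistent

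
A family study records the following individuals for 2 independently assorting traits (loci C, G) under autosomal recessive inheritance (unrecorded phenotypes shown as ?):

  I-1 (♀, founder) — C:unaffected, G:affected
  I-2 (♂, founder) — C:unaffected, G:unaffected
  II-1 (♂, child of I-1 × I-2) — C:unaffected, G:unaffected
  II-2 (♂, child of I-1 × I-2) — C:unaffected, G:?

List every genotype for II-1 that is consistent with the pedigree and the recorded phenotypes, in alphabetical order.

II-1 ∈ {CC Gg, Cc Gg}

C/I-1 un ·: CC|Cc
C/I-2 un ·: CC|Cc
C/II-1 un I-1×I-2: CC|Cc
C/II-2 un I-1×I-2: CC|Cc
⇒ C over [I-1,I-2,II-1,II-2]: 13 consistent
G/I-1 aff ·: gg
G/I-2 un ·: GG|Gg
G/II-1 un I-1×I-2: Gg
G/II-2 ? I-1×I-2: Gg|gg
⇒ G over [I-1,I-2,II-1,II-2]: 3 consistent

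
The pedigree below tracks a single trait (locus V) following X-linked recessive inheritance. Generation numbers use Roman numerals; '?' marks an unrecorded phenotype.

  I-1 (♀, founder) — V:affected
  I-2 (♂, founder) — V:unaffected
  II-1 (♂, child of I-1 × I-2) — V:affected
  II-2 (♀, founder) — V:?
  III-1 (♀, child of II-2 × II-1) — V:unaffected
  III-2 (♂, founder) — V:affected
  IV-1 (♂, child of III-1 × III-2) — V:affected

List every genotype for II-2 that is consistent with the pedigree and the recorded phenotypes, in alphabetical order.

II-2 ∈ {X^VX^V, X^VX^v}

V/I-1 aff ·: X^vX^v
V/I-2 un ·: X^VY
V/II-1 aff I-1×I-2: X^vY
V/II-2 ? ·: X^VX^V|X^VX^v
V/III-1 un II-2×II-1: X^VX^v
V/III-2 aff ·: X^vY
V/IV-1 aff III-1×III-2: X^vY
⇒ V over [I-1,I-2,II-1,II-2,III-1,III-2,IV-1]: 2 consistent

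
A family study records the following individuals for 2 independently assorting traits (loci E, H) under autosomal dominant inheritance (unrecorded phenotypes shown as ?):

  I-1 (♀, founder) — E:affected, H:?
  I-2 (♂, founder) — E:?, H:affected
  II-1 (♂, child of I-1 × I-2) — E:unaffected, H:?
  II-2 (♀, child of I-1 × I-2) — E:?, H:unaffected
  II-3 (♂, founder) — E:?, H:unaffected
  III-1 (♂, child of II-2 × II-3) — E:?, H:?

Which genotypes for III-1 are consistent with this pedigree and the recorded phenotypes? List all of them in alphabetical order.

III-1 ∈ {EE hh, Ee hh, ee hh}

E/I-1 aff ·: Ee
E/I-2 ? ·: ee|Ee
E/II-1 un I-1×I-2: ee
E/II-2 ? I-1×I-2: ee|Ee|EE
E/II-3 ? ·: ee|Ee|EE
E/III-1 ? II-2×II-3: ee|Ee|EE
⇒ E over [I-1,I-2,II-1,II-2,II-3,III-1]: 26 consistent
H/I-1 ? ·: hh|Hh
H/I-2 aff ·: Hh
H/II-1 ? I-1×I-2: hh|Hh|HH
H/II-2 un I-1×I-2: hh
H/II-3 un ·: hh
H/III-1 ? II-2×II-3: hh
⇒ H over [I-1,I-2,II-1,II-2,II-3,III-1]: 5 consistent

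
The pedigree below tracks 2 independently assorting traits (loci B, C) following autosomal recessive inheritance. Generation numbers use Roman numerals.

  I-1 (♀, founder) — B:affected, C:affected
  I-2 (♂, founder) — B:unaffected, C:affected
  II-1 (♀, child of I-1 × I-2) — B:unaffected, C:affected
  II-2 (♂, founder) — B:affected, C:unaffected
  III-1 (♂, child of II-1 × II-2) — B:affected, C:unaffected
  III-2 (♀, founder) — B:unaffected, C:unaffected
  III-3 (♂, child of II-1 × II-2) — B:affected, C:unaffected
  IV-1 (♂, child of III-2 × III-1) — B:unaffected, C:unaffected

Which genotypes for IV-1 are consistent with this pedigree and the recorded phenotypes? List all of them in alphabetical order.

B/I-1 aff ·: bb
B/I-2 un ·: BB|Bb
B/II-1 un I-1×I-2: Bb
B/II-2 aff ·: bb
B/III-1 aff II-1×II-2: bb
B/III-2 un ·: BB|Bb
B/III-3 aff II-1×II-2: bb
B/IV-1 un III-2×III-1: Bb
⇒ B over [I-1,I-2,II-1,II-2,III-1,III-2,III-3,IV-1]: 4 consistent
C/I-1 aff ·: cc
C/I-2 aff ·: cc
C/II-1 aff I-1×I-2: cc
C/II-2 un ·: CC|Cc
C/III-1 un II-1×II-2: Cc
C/III-2 un ·: CC|Cc
C/III-3 un II-1×II-2: Cc
C/IV-1 un III-2×III-1: CC|Cc
⇒ C over [I-1,I-2,II-1,II-2,III-1,III-2,III-3,IV-1]: 8 consistent

IV-1 ∈ {Bb CC, Bb Cc}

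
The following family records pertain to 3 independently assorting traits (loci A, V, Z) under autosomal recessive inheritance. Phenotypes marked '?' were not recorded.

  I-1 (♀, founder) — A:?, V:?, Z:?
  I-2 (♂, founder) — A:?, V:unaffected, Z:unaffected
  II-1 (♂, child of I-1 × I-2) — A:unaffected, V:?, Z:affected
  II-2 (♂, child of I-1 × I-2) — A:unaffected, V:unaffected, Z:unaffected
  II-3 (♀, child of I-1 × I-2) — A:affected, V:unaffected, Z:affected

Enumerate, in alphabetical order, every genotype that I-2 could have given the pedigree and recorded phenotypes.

A/I-1 ? ·: Aa|aa
A/I-2 ? ·: Aa|aa
A/II-1 un I-1×I-2: AA|Aa
A/II-2 un I-1×I-2: AA|Aa
A/II-3 aff I-1×I-2: aa
⇒ A over [I-1,I-2,II-1,II-2,II-3]: 6 consistent
V/I-1 ? ·: VV|Vv|vv
V/I-2 un ·: VV|Vv
V/II-1 ? I-1×I-2: VV|Vv|vv
V/II-2 un I-1×I-2: VV|Vv
V/II-3 un I-1×I-2: VV|Vv
⇒ V over [I-1,I-2,II-1,II-2,II-3]: 32 consistent
Z/I-1 ? ·: Zz|zz
Z/I-2 un ·: Zz
Z/II-1 aff I-1×I-2: zz
Z/II-2 un I-1×I-2: ZZ|Zz
Z/II-3 aff I-1×I-2: zz
⇒ Z over [I-1,I-2,II-1,II-2,II-3]: 3 consistent

I-2 ∈ {Aa VV Zz, Aa Vv Zz, aa VV Zz, aa Vv Zz}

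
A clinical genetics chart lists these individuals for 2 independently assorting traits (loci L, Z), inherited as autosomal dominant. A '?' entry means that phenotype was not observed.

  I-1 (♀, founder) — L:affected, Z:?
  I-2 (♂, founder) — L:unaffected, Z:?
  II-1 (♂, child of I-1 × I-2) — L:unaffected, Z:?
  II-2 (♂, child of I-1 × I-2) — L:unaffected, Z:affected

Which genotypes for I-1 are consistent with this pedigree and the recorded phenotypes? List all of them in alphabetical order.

L/I-1 aff ·: Ll
L/I-2 un ·: ll
L/II-1 un I-1×I-2: ll
L/II-2 un I-1×I-2: ll
⇒ L over [I-1,I-2,II-1,II-2]: 1 consistent
Z/I-1 ? ·: zz|Zz|ZZ
Z/I-2 ? ·: zz|Zz|ZZ
Z/II-1 ? I-1×I-2: zz|Zz|ZZ
Z/II-2 aff I-1×I-2: Zz|ZZ
⇒ Z over [I-1,I-2,II-1,II-2]: 21 consistent

I-1 ∈ {Ll ZZ, Ll Zz, Ll zz}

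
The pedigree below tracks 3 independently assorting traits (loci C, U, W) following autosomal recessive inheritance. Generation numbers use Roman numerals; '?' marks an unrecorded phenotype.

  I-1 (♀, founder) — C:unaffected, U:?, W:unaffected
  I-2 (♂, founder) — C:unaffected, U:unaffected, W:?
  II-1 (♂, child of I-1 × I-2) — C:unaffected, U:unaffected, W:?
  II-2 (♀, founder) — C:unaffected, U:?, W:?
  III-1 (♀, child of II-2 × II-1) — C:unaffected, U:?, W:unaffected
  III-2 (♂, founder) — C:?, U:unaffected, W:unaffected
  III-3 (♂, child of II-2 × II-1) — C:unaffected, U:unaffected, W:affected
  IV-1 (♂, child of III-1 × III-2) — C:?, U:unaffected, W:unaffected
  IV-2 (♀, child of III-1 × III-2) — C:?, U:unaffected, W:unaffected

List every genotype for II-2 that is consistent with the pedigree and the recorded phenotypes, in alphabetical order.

C/I-1 un ·: CC|Cc
C/I-2 un ·: CC|Cc
C/II-1 un I-1×I-2: CC|Cc
C/II-2 un ·: CC|Cc
C/III-1 un II-2×II-1: CC|Cc
C/III-2 ? ·: CC|Cc|cc
C/III-3 un II-2×II-1: CC|Cc
C/IV-1 ? III-1×III-2: CC|Cc|cc
C/IV-2 ? III-1×III-2: CC|Cc|cc
⇒ C over [I-1,I-2,II-1,II-2,III-1,III-2,III-3,IV-1,IV-2]: 484 consistent
U/I-1 ? ·: UU|Uu|uu
U/I-2 un ·: UU|Uu
U/II-1 un I-1×I-2: UU|Uu
U/II-2 ? ·: UU|Uu|uu
U/III-1 ? II-2×II-1: UU|Uu|uu
U/III-2 un ·: UU|Uu
U/III-3 un II-2×II-1: UU|Uu
U/IV-1 un III-1×III-2: UU|Uu
U/IV-2 un III-1×III-2: UU|Uu
⇒ U over [I-1,I-2,II-1,II-2,III-1,III-2,III-3,IV-1,IV-2]: 486 consistent
W/I-1 un ·: WW|Ww
W/I-2 ? ·: WW|Ww|ww
W/II-1 ? I-1×I-2: Ww|ww
W/II-2 ? ·: Ww|ww
W/III-1 un II-2×II-1: WW|Ww
W/III-2 un ·: WW|Ww
W/III-3 aff II-2×II-1: ww
W/IV-1 un III-1×III-2: WW|Ww
W/IV-2 un III-1×III-2: WW|Ww
⇒ W over [I-1,I-2,II-1,II-2,III-1,III-2,III-3,IV-1,IV-2]: 121 consistent

II-2 ∈ {CC UU Ww, CC UU ww, CC Uu Ww, CC Uu ww, CC uu Ww, CC uu ww, Cc UU Ww, Cc UU ww, Cc Uu Ww, Cc Uu ww, Cc uu Ww, Cc uu ww}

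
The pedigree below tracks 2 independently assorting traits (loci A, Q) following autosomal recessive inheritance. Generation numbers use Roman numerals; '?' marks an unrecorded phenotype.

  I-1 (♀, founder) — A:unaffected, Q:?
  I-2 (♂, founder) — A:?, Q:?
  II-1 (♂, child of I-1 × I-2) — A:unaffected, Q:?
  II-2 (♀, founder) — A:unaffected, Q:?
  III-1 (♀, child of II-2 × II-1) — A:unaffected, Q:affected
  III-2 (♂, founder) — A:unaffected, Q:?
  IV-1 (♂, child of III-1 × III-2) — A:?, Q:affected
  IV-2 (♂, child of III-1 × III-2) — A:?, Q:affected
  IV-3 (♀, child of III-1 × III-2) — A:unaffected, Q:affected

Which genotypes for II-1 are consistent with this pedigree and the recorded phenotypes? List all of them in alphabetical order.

II-1 ∈ {AA Qq, AA qq, Aa Qq, Aa qq}

A/I-1 un ·: AA|Aa
A/I-2 ? ·: AA|Aa|aa
A/II-1 un I-1×I-2: AA|Aa
A/II-2 un ·: AA|Aa
A/III-1 un II-2×II-1: AA|Aa
A/III-2 un ·: AA|Aa
A/IV-1 ? III-1×III-2: AA|Aa|aa
A/IV-2 ? III-1×III-2: AA|Aa|aa
A/IV-3 un III-1×III-2: AA|Aa
⇒ A over [I-1,I-2,II-1,II-2,III-1,III-2,IV-1,IV-2,IV-3]: 526 consistent
Q/I-1 ? ·: QQ|Qq|qq
Q/I-2 ? ·: QQ|Qq|qq
Q/II-1 ? I-1×I-2: Qq|qq
Q/II-2 ? ·: Qq|qq
Q/III-1 aff II-2×II-1: qq
Q/III-2 ? ·: Qq|qq
Q/IV-1 aff III-1×III-2: qq
Q/IV-2 aff III-1×III-2: qq
Q/IV-3 aff III-1×III-2: qq
⇒ Q over [I-1,I-2,II-1,II-2,III-1,III-2,IV-1,IV-2,IV-3]: 44 consistent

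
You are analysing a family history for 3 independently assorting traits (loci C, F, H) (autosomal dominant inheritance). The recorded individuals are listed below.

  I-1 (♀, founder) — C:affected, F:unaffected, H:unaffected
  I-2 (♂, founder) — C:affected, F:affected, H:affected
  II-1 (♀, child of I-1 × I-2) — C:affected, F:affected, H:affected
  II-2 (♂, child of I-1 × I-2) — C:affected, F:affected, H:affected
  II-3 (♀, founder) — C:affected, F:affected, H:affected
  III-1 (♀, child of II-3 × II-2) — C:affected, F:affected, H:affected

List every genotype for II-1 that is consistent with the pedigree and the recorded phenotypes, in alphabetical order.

II-1 ∈ {CC Ff Hh, Cc Ff Hh}

C/I-1 aff ·: Cc|CC
C/I-2 aff ·: Cc|CC
C/II-1 aff I-1×I-2: Cc|CC
C/II-2 aff I-1×I-2: Cc|CC
C/II-3 aff ·: Cc|CC
C/III-1 aff II-3×II-2: Cc|CC
⇒ C over [I-1,I-2,II-1,II-2,II-3,III-1]: 45 consistent
F/I-1 un ·: ff
F/I-2 aff ·: Ff|FF
F/II-1 aff I-1×I-2: Ff
F/II-2 aff I-1×I-2: Ff
F/II-3 aff ·: Ff|FF
F/III-1 aff II-3×II-2: Ff|FF
⇒ F over [I-1,I-2,II-1,II-2,II-3,III-1]: 8 consistent
H/I-1 un ·: hh
H/I-2 aff ·: Hh|HH
H/II-1 aff I-1×I-2: Hh
H/II-2 aff I-1×I-2: Hh
H/II-3 aff ·: Hh|HH
H/III-1 aff II-3×II-2: Hh|HH
⇒ H over [I-1,I-2,II-1,II-2,II-3,III-1]: 8 consistent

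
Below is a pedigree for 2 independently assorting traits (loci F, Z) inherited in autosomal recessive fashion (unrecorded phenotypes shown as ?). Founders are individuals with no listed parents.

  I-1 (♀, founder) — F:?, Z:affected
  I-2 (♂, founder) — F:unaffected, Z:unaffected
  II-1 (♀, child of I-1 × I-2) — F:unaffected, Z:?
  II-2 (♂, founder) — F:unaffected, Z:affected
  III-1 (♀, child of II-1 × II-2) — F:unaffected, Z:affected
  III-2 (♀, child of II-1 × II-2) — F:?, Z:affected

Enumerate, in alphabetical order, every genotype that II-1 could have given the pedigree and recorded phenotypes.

F/I-1 ? ·: FF|Ff|ff
F/I-2 un ·: FF|Ff
F/II-1 un I-1×I-2: FF|Ff
F/II-2 un ·: FF|Ff
F/III-1 un II-1×II-2: FF|Ff
F/III-2 ? II-1×II-2: FF|Ff|ff
⇒ F over [I-1,I-2,II-1,II-2,III-1,III-2]: 70 consistent
Z/I-1 aff ·: zz
Z/I-2 un ·: ZZ|Zz
Z/II-1 ? I-1×I-2: Zz|zz
Z/II-2 aff ·: zz
Z/III-1 aff II-1×II-2: zz
Z/III-2 aff II-1×II-2: zz
⇒ Z over [I-1,I-2,II-1,II-2,III-1,III-2]: 3 consistent

II-1 ∈ {FF Zz, FF zz, Ff Zz, Ff zz}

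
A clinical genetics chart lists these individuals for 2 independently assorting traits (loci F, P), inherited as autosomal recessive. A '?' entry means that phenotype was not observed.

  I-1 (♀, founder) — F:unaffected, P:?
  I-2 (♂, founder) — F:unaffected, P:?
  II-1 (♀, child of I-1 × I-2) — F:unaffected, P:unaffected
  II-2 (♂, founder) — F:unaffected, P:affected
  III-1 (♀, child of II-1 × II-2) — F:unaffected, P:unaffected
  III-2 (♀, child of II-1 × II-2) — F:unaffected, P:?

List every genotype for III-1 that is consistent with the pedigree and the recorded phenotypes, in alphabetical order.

III-1 ∈ {FF Pp, Ff Pp}

F/I-1 un ·: FF|Ff
F/I-2 un ·: FF|Ff
F/II-1 un I-1×I-2: FF|Ff
F/II-2 un ·: FF|Ff
F/III-1 un II-1×II-2: FF|Ff
F/III-2 un II-1×II-2: FF|Ff
⇒ F over [I-1,I-2,II-1,II-2,III-1,III-2]: 44 consistent
P/I-1 ? ·: PP|Pp|pp
P/I-2 ? ·: PP|Pp|pp
P/II-1 un I-1×I-2: PP|Pp
P/II-2 aff ·: pp
P/III-1 un II-1×II-2: Pp
P/III-2 ? II-1×II-2: Pp|pp
⇒ P over [I-1,I-2,II-1,II-2,III-1,III-2]: 18 consistent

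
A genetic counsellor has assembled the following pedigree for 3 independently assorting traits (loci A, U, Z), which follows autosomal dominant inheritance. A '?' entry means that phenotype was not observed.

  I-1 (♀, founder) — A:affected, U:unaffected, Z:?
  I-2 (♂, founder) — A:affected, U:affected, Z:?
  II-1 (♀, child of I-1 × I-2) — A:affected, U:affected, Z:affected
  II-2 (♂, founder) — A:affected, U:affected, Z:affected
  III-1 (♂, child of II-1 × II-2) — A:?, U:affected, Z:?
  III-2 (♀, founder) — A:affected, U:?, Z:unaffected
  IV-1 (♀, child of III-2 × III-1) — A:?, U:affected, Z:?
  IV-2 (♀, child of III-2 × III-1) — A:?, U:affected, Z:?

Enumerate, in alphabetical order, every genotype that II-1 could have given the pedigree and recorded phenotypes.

II-1 ∈ {AA Uu ZZ, AA Uu Zz, Aa Uu ZZ, Aa Uu Zz}

A/I-1 aff ·: Aa|AA
A/I-2 aff ·: Aa|AA
A/II-1 aff I-1×I-2: Aa|AA
A/II-2 aff ·: Aa|AA
A/III-1 ? II-1×II-2: aa|Aa|AA
A/III-2 aff ·: Aa|AA
A/IV-1 ? III-2×III-1: aa|Aa|AA
A/IV-2 ? III-2×III-1: aa|Aa|AA
⇒ A over [I-1,I-2,II-1,II-2,III-1,III-2,IV-1,IV-2]: 215 consistent
U/I-1 un ·: uu
U/I-2 aff ·: Uu|UU
U/II-1 aff I-1×I-2: Uu
U/II-2 aff ·: Uu|UU
U/III-1 aff II-1×II-2: Uu|UU
U/III-2 ? ·: uu|Uu|UU
U/IV-1 aff III-2×III-1: Uu|UU
U/IV-2 aff III-2×III-1: Uu|UU
⇒ U over [I-1,I-2,II-1,II-2,III-1,III-2,IV-1,IV-2]: 60 consistent
Z/I-1 ? ·: zz|Zz|ZZ
Z/I-2 ? ·: zz|Zz|ZZ
Z/II-1 aff I-1×I-2: Zz|ZZ
Z/II-2 aff ·: Zz|ZZ
Z/III-1 ? II-1×II-2: zz|Zz|ZZ
Z/III-2 un ·: zz
Z/IV-1 ? III-2×III-1: zz|Zz
Z/IV-2 ? III-2×III-1: zz|Zz
⇒ Z over [I-1,I-2,II-1,II-2,III-1,III-2,IV-1,IV-2]: 101 consistent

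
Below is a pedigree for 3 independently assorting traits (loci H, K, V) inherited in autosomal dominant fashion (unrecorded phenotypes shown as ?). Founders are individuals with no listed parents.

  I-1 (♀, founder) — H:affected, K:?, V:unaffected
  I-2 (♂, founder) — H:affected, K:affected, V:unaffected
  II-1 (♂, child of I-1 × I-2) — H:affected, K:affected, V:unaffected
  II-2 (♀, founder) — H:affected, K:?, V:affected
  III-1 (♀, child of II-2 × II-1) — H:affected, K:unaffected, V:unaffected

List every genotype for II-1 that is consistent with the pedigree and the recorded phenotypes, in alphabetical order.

H/I-1 aff ·: Hh|HH
H/I-2 aff ·: Hh|HH
H/II-1 aff I-1×I-2: Hh|HH
H/II-2 aff ·: Hh|HH
H/III-1 aff II-2×II-1: Hh|HH
⇒ H over [I-1,I-2,II-1,II-2,III-1]: 24 consistent
K/I-1 ? ·: kk|Kk|KK
K/I-2 aff ·: Kk|KK
K/II-1 aff I-1×I-2: Kk
K/II-2 ? ·: kk|Kk
K/III-1 un II-2×II-1: kk
⇒ K over [I-1,I-2,II-1,II-2,III-1]: 10 consistent
V/I-1 un ·: vv
V/I-2 un ·: vv
V/II-1 un I-1×I-2: vv
V/II-2 aff ·: Vv
V/III-1 un II-2×II-1: vv
⇒ V over [I-1,I-2,II-1,II-2,III-1]: 1 consistent

II-1 ∈ {HH Kk vv, Hh Kk vv}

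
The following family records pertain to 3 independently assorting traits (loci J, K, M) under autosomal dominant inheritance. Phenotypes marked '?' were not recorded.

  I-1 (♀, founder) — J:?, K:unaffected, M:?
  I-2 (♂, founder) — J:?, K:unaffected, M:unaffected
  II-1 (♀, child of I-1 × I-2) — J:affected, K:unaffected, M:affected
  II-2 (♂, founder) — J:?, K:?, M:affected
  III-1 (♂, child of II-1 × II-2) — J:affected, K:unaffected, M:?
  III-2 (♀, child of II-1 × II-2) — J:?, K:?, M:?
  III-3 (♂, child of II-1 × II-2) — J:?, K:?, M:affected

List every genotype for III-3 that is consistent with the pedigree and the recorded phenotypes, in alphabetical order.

J/I-1 ? ·: jj|Jj|JJ
J/I-2 ? ·: jj|Jj|JJ
J/II-1 aff I-1×I-2: Jj|JJ
J/II-2 ? ·: jj|Jj|JJ
J/III-1 aff II-1×II-2: Jj|JJ
J/III-2 ? II-1×II-2: jj|Jj|JJ
J/III-3 ? II-1×II-2: jj|Jj|JJ
⇒ J over [I-1,I-2,II-1,II-2,III-1,III-2,III-3]: 250 consistent
K/I-1 un ·: kk
K/I-2 un ·: kk
K/II-1 un I-1×I-2: kk
K/II-2 ? ·: kk|Kk
K/III-1 un II-1×II-2: kk
K/III-2 ? II-1×II-2: kk|Kk
K/III-3 ? II-1×II-2: kk|Kk
⇒ K over [I-1,I-2,II-1,II-2,III-1,III-2,III-3]: 5 consistent
M/I-1 ? ·: Mm|MM
M/I-2 un ·: mm
M/II-1 aff I-1×I-2: Mm
M/II-2 aff ·: Mm|MM
M/III-1 ? II-1×II-2: mm|Mm|MM
M/III-2 ? II-1×II-2: mm|Mm|MM
M/III-3 aff II-1×II-2: Mm|MM
⇒ M over [I-1,I-2,II-1,II-2,III-1,III-2,III-3]: 52 consistent

III-3 ∈ {JJ Kk MM, JJ Kk Mm, JJ kk MM, JJ kk Mm, Jj Kk MM, Jj Kk Mm, Jj kk MM, Jj kk Mm, jj Kk MM, jj Kk Mm, jj kk MM, jj kk Mm}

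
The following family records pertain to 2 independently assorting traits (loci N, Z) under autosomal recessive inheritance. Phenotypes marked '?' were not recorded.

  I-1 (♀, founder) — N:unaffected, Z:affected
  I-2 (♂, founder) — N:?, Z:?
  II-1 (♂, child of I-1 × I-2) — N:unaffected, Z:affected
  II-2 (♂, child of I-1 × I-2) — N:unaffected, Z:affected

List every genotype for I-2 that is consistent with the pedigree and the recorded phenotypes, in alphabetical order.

N/I-1 un ·: NN|Nn
N/I-2 ? ·: NN|Nn|nn
N/II-1 un I-1×I-2: NN|Nn
N/II-2 un I-1×I-2: NN|Nn
⇒ N over [I-1,I-2,II-1,II-2]: 15 consistent
Z/I-1 aff ·: zz
Z/I-2 ? ·: Zz|zz
Z/II-1 aff I-1×I-2: zz
Z/II-2 aff I-1×I-2: zz
⇒ Z over [I-1,I-2,II-1,II-2]: 2 consistent

I-2 ∈ {NN Zz, NN zz, Nn Zz, Nn zz, nn Zz, nn zz}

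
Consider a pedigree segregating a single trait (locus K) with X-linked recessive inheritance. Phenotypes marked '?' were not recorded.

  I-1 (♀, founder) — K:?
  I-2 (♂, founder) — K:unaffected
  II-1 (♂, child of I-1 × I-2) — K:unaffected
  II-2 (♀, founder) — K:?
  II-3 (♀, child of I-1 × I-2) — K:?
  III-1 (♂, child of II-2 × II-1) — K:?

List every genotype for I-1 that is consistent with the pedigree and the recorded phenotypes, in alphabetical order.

K/I-1 ? ·: X^KX^K|X^KX^k
K/I-2 un ·: X^KY
K/II-1 un I-1×I-2: X^KY
K/II-2 ? ·: X^KX^K|X^KX^k|X^kX^k
K/II-3 ? I-1×I-2: X^KX^K|X^KX^k
K/III-1 ? II-2×II-1: X^KY|X^kY
⇒ K over [I-1,I-2,II-1,II-2,II-3,III-1]: 12 consistent

I-1 ∈ {X^KX^K, X^KX^k}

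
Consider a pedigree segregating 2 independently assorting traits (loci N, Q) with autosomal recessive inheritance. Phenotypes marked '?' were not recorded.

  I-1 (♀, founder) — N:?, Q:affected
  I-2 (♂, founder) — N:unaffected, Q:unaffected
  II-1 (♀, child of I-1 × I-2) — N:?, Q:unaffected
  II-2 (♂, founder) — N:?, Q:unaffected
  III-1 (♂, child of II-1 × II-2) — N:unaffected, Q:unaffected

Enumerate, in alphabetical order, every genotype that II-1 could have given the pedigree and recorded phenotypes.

II-1 ∈ {NN Qq, Nn Qq, nn Qq}

N/I-1 ? ·: NN|Nn|nn
N/I-2 un ·: NN|Nn
N/II-1 ? I-1×I-2: NN|Nn|nn
N/II-2 ? ·: NN|Nn|nn
N/III-1 un II-1×II-2: NN|Nn
⇒ N over [I-1,I-2,II-1,II-2,III-1]: 45 consistent
Q/I-1 aff ·: qq
Q/I-2 un ·: QQ|Qq
Q/II-1 un I-1×I-2: Qq
Q/II-2 un ·: QQ|Qq
Q/III-1 un II-1×II-2: QQ|Qq
⇒ Q over [I-1,I-2,II-1,II-2,III-1]: 8 consistent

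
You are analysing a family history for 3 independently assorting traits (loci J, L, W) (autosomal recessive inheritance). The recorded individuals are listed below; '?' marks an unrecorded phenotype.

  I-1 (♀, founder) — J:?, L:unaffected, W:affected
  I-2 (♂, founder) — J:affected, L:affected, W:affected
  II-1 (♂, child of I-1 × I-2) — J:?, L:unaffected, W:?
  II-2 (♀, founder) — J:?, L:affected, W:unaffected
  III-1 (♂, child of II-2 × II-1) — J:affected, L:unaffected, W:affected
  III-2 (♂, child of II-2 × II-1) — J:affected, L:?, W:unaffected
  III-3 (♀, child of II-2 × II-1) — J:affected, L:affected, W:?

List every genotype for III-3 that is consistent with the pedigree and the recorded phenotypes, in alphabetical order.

III-3 ∈ {jj ll Ww, jj ll ww}

J/I-1 ? ·: JJ|Jj|jj
J/I-2 aff ·: jj
J/II-1 ? I-1×I-2: Jj|jj
J/II-2 ? ·: Jj|jj
J/III-1 aff II-2×II-1: jj
J/III-2 aff II-2×II-1: jj
J/III-3 aff II-2×II-1: jj
⇒ J over [I-1,I-2,II-1,II-2,III-1,III-2,III-3]: 8 consistent
L/I-1 un ·: LL|Ll
L/I-2 aff ·: ll
L/II-1 un I-1×I-2: Ll
L/II-2 aff ·: ll
L/III-1 un II-2×II-1: Ll
L/III-2 ? II-2×II-1: Ll|ll
L/III-3 aff II-2×II-1: ll
⇒ L over [I-1,I-2,II-1,II-2,III-1,III-2,III-3]: 4 consistent
W/I-1 aff ·: ww
W/I-2 aff ·: ww
W/II-1 ? I-1×I-2: ww
W/II-2 un ·: Ww
W/III-1 aff II-2×II-1: ww
W/III-2 un II-2×II-1: Ww
W/III-3 ? II-2×II-1: Ww|ww
⇒ W over [I-1,I-2,II-1,II-2,III-1,III-2,III-3]: 2 consistent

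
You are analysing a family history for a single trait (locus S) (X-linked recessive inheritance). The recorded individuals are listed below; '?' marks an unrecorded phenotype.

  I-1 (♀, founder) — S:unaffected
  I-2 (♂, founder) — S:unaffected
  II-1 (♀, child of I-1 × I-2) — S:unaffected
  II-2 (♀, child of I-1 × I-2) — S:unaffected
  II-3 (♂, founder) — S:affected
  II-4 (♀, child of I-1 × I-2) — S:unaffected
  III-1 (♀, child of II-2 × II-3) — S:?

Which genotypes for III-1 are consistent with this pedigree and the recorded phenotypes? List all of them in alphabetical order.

III-1 ∈ {X^SX^s, X^sX^s}

S/I-1 un ·: X^SX^S|X^SX^s
S/I-2 un ·: X^SY
S/II-1 un I-1×I-2: X^SX^S|X^SX^s
S/II-2 un I-1×I-2: X^SX^S|X^SX^s
S/II-3 aff ·: X^sY
S/II-4 un I-1×I-2: X^SX^S|X^SX^s
S/III-1 ? II-2×II-3: X^SX^s|X^sX^s
⇒ S over [I-1,I-2,II-1,II-2,II-3,II-4,III-1]: 13 consistent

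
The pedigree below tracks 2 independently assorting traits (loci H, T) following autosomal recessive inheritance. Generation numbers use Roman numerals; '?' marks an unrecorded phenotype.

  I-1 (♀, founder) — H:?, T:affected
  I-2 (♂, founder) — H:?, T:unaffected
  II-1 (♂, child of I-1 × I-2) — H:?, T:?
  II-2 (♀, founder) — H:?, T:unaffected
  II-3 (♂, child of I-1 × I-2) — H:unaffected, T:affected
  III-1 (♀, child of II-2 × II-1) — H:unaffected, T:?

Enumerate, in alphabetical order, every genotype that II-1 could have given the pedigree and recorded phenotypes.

II-1 ∈ {HH Tt, HH tt, Hh Tt, Hh tt, hh Tt, hh tt}

H/I-1 ? ·: HH|Hh|hh
H/I-2 ? ·: HH|Hh|hh
H/II-1 ? I-1×I-2: HH|Hh|hh
H/II-2 ? ·: HH|Hh|hh
H/II-3 un I-1×I-2: HH|Hh
H/III-1 un II-2×II-1: HH|Hh
⇒ H over [I-1,I-2,II-1,II-2,II-3,III-1]: 86 consistent
T/I-1 aff ·: tt
T/I-2 un ·: Tt
T/II-1 ? I-1×I-2: Tt|tt
T/II-2 un ·: TT|Tt
T/II-3 aff I-1×I-2: tt
T/III-1 ? II-2×II-1: TT|Tt|tt
⇒ T over [I-1,I-2,II-1,II-2,II-3,III-1]: 8 consistent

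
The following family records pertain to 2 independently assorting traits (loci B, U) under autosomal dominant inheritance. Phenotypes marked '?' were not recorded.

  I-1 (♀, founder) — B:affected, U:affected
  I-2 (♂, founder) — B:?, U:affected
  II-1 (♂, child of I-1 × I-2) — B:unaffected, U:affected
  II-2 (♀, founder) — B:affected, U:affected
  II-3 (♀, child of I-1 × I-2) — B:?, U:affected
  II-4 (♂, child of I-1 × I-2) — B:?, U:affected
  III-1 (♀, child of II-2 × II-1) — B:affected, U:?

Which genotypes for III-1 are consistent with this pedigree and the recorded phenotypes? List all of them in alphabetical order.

B/I-1 aff ·: Bb
B/I-2 ? ·: bb|Bb
B/II-1 un I-1×I-2: bb
B/II-2 aff ·: Bb|BB
B/II-3 ? I-1×I-2: bb|Bb|BB
B/II-4 ? I-1×I-2: bb|Bb|BB
B/III-1 aff II-2×II-1: Bb
⇒ B over [I-1,I-2,II-1,II-2,II-3,II-4,III-1]: 26 consistent
U/I-1 aff ·: Uu|UU
U/I-2 aff ·: Uu|UU
U/II-1 aff I-1×I-2: Uu|UU
U/II-2 aff ·: Uu|UU
U/II-3 aff I-1×I-2: Uu|UU
U/II-4 aff I-1×I-2: Uu|UU
U/III-1 ? II-2×II-1: uu|Uu|UU
⇒ U over [I-1,I-2,II-1,II-2,II-3,II-4,III-1]: 99 consistent

III-1 ∈ {Bb UU, Bb Uu, Bb uu}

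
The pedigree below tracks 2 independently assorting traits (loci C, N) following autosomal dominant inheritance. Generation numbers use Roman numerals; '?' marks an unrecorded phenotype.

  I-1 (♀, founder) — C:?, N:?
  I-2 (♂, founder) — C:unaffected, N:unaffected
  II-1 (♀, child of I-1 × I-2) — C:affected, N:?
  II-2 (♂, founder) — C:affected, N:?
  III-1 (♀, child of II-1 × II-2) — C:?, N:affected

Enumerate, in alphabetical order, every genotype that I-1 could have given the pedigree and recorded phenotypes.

I-1 ∈ {CC NN, CC Nn, CC nn, Cc NN, Cc Nn, Cc nn}

C/I-1 ? ·: Cc|CC
C/I-2 un ·: cc
C/II-1 aff I-1×I-2: Cc
C/II-2 aff ·: Cc|CC
C/III-1 ? II-1×II-2: cc|Cc|CC
⇒ C over [I-1,I-2,II-1,II-2,III-1]: 10 consistent
N/I-1 ? ·: nn|Nn|NN
N/I-2 un ·: nn
N/II-1 ? I-1×I-2: nn|Nn
N/II-2 ? ·: nn|Nn|NN
N/III-1 aff II-1×II-2: Nn|NN
⇒ N over [I-1,I-2,II-1,II-2,III-1]: 14 consistent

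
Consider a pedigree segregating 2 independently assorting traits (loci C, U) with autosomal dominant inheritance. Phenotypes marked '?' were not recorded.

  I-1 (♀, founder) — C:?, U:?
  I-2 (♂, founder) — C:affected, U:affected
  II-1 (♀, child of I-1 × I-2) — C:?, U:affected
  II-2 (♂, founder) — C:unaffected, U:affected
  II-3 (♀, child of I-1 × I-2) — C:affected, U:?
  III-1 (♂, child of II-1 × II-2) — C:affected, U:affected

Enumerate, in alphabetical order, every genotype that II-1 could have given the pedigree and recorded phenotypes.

C/I-1 ? ·: cc|Cc|CC
C/I-2 aff ·: Cc|CC
C/II-1 ? I-1×I-2: Cc|CC
C/II-2 un ·: cc
C/II-3 aff I-1×I-2: Cc|CC
C/III-1 aff II-1×II-2: Cc
⇒ C over [I-1,I-2,II-1,II-2,II-3,III-1]: 15 consistent
U/I-1 ? ·: uu|Uu|UU
U/I-2 aff ·: Uu|UU
U/II-1 aff I-1×I-2: Uu|UU
U/II-2 aff ·: Uu|UU
U/II-3 ? I-1×I-2: uu|Uu|UU
U/III-1 aff II-1×II-2: Uu|UU
⇒ U over [I-1,I-2,II-1,II-2,II-3,III-1]: 64 consistent

II-1 ∈ {CC UU, CC Uu, Cc UU, Cc Uu}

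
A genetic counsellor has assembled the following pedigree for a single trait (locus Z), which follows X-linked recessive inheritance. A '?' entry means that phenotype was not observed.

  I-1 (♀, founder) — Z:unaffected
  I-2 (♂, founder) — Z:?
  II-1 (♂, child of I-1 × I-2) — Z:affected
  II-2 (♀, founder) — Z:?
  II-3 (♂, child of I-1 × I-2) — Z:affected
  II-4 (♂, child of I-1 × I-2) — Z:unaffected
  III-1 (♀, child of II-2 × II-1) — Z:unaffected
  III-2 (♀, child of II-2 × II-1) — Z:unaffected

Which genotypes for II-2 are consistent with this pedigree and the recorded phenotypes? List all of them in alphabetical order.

II-2 ∈ {X^ZX^Z, X^ZX^z}

Z/I-1 un ·: X^ZX^z
Z/I-2 ? ·: X^ZY|X^zY
Z/II-1 aff I-1×I-2: X^zY
Z/II-2 ? ·: X^ZX^Z|X^ZX^z
Z/II-3 aff I-1×I-2: X^zY
Z/II-4 un I-1×I-2: X^ZY
Z/III-1 un II-2×II-1: X^ZX^z
Z/III-2 un II-2×II-1: X^ZX^z
⇒ Z over [I-1,I-2,II-1,II-2,II-3,II-4,III-1,III-2]: 4 consistent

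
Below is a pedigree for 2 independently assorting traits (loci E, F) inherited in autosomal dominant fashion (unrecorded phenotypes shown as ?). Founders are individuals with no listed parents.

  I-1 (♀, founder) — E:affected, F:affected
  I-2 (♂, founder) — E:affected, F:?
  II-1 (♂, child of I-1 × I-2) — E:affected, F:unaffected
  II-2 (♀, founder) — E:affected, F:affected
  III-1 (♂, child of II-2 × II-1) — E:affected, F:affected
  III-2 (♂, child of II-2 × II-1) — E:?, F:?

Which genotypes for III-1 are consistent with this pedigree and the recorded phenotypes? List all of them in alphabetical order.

E/I-1 aff ·: Ee|EE
E/I-2 aff ·: Ee|EE
E/II-1 aff I-1×I-2: Ee|EE
E/II-2 aff ·: Ee|EE
E/III-1 aff II-2×II-1: Ee|EE
E/III-2 ? II-2×II-1: ee|Ee|EE
⇒ E over [I-1,I-2,II-1,II-2,III-1,III-2]: 50 consistent
F/I-1 aff ·: Ff
F/I-2 ? ·: ff|Ff
F/II-1 un I-1×I-2: ff
F/II-2 aff ·: Ff|FF
F/III-1 aff II-2×II-1: Ff
F/III-2 ? II-2×II-1: ff|Ff
⇒ F over [I-1,I-2,II-1,II-2,III-1,III-2]: 6 consistent

III-1 ∈ {EE Ff, Ee Ff}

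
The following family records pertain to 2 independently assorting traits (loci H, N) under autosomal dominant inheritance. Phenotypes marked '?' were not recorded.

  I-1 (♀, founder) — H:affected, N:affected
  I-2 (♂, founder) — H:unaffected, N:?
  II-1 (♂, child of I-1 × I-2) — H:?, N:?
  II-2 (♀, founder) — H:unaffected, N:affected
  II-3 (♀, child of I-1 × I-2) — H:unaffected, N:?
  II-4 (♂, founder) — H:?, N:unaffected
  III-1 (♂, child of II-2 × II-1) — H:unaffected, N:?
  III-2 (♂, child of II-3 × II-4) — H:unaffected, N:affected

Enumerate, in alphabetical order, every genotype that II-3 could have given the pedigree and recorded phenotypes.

II-3 ∈ {hh NN, hh Nn}

H/I-1 aff ·: Hh
H/I-2 un ·: hh
H/II-1 ? I-1×I-2: hh|Hh
H/II-2 un ·: hh
H/II-3 un I-1×I-2: hh
H/II-4 ? ·: hh|Hh
H/III-1 un II-2×II-1: hh
H/III-2 un II-3×II-4: hh
⇒ H over [I-1,I-2,II-1,II-2,II-3,II-4,III-1,III-2]: 4 consistent
N/I-1 aff ·: Nn|NN
N/I-2 ? ·: nn|Nn|NN
N/II-1 ? I-1×I-2: nn|Nn|NN
N/II-2 aff ·: Nn|NN
N/II-3 ? I-1×I-2: Nn|NN
N/II-4 un ·: nn
N/III-1 ? II-2×II-1: nn|Nn|NN
N/III-2 aff II-3×II-4: Nn
⇒ N over [I-1,I-2,II-1,II-2,II-3,II-4,III-1,III-2]: 70 consistent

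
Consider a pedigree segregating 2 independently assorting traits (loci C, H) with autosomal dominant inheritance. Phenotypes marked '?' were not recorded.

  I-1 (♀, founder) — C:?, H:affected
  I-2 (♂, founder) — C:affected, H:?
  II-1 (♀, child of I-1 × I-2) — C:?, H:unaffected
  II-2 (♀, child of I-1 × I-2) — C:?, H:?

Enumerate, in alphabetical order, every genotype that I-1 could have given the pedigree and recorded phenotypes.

C/I-1 ? ·: cc|Cc|CC
C/I-2 aff ·: Cc|CC
C/II-1 ? I-1×I-2: cc|Cc|CC
C/II-2 ? I-1×I-2: cc|Cc|CC
⇒ C over [I-1,I-2,II-1,II-2]: 23 consistent
H/I-1 aff ·: Hh
H/I-2 ? ·: hh|Hh
H/II-1 un I-1×I-2: hh
H/II-2 ? I-1×I-2: hh|Hh|HH
⇒ H over [I-1,I-2,II-1,II-2]: 5 consistent

I-1 ∈ {CC Hh, Cc Hh, cc Hh}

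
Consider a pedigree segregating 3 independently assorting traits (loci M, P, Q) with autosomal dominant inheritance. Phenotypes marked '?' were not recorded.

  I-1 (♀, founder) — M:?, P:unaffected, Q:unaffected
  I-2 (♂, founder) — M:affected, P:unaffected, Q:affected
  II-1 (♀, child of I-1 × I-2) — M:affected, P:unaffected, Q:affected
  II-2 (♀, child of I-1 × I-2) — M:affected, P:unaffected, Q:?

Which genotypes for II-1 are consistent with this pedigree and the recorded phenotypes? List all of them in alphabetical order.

M/I-1 ? ·: mm|Mm|MM
M/I-2 aff ·: Mm|MM
M/II-1 aff I-1×I-2: Mm|MM
M/II-2 aff I-1×I-2: Mm|MM
⇒ M over [I-1,I-2,II-1,II-2]: 15 consistent
P/I-1 un ·: pp
P/I-2 un ·: pp
P/II-1 un I-1×I-2: pp
P/II-2 un I-1×I-2: pp
⇒ P over [I-1,I-2,II-1,II-2]: 1 consistent
Q/I-1 un ·: qq
Q/I-2 aff ·: Qq|QQ
Q/II-1 aff I-1×I-2: Qq
Q/II-2 ? I-1×I-2: qq|Qq
⇒ Q over [I-1,I-2,II-1,II-2]: 3 consistent

II-1 ∈ {MM pp Qq, Mm pp Qq}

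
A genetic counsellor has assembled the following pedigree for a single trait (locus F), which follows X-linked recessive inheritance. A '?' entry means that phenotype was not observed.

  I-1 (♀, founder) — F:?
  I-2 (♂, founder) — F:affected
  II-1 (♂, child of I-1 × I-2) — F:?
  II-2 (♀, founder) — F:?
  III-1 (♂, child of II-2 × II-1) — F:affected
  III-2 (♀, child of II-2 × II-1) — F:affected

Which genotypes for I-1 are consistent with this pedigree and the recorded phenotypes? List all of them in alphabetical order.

I-1 ∈ {X^FX^f, X^fX^f}

F/I-1 ? ·: X^FX^f|X^fX^f
F/I-2 aff ·: X^fY
F/II-1 ? I-1×I-2: X^fY
F/II-2 ? ·: X^FX^f|X^fX^f
F/III-1 aff II-2×II-1: X^fY
F/III-2 aff II-2×II-1: X^fX^f
⇒ F over [I-1,I-2,II-1,II-2,III-1,III-2]: 4 consistent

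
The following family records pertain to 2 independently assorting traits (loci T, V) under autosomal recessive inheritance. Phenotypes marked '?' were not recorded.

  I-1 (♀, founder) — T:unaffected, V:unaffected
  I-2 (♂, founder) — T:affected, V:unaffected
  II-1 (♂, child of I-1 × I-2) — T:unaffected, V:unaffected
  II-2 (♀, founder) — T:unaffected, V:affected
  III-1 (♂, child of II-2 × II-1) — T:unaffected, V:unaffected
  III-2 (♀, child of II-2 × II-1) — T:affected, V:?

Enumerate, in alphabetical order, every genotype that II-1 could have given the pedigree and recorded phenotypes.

II-1 ∈ {Tt VV, Tt Vv}

T/I-1 un ·: TT|Tt
T/I-2 aff ·: tt
T/II-1 un I-1×I-2: Tt
T/II-2 un ·: Tt
T/III-1 un II-2×II-1: TT|Tt
T/III-2 aff II-2×II-1: tt
⇒ T over [I-1,I-2,II-1,II-2,III-1,III-2]: 4 consistent
V/I-1 un ·: VV|Vv
V/I-2 un ·: VV|Vv
V/II-1 un I-1×I-2: VV|Vv
V/II-2 aff ·: vv
V/III-1 un II-2×II-1: Vv
V/III-2 ? II-2×II-1: Vv|vv
⇒ V over [I-1,I-2,II-1,II-2,III-1,III-2]: 10 consistent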